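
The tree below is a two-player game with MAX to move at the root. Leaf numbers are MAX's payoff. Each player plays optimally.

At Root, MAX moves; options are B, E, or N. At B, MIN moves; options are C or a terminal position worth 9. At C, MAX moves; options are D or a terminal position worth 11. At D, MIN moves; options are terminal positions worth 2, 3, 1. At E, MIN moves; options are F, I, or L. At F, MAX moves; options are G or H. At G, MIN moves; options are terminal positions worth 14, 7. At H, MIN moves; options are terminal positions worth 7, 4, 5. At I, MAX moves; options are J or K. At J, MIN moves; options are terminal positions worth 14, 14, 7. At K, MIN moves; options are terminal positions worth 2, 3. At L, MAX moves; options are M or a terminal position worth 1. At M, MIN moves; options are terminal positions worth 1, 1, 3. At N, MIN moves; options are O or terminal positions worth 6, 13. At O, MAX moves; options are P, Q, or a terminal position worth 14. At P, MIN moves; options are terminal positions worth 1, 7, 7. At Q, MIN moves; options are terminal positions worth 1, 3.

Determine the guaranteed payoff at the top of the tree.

D (MIN): min(2, 3, 1) = 1
C (MAX): max(1, 11) = 11
B (MIN): min(11, 9) = 9
G (MIN): min(14, 7) = 7
H (MIN): min(7, 4, 5) = 4
F (MAX): max(7, 4) = 7
J (MIN): min(14, 14, 7) = 7
K (MIN): min(2, 3) = 2
I (MAX): max(7, 2) = 7
M (MIN): min(1, 1, 3) = 1
L (MAX): max(1, 1) = 1
E (MIN): min(7, 7, 1) = 1
P (MIN): min(1, 7, 7) = 1
Q (MIN): min(1, 3) = 1
O (MAX): max(1, 1, 14) = 14
N (MIN): min(14, 6, 13) = 6
Root (MAX): max(9, 1, 6) = 9

9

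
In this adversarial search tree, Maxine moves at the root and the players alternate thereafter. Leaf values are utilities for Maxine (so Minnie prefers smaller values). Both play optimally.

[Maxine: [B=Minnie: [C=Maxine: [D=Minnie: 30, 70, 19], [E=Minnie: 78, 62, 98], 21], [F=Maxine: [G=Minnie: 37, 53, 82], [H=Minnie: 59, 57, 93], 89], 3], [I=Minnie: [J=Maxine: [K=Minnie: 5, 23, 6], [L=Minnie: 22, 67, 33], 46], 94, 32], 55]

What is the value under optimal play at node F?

89

G: min(37, 53, 82) = 37
H: min(59, 57, 93) = 57
F: max(37, 57, 89) = 89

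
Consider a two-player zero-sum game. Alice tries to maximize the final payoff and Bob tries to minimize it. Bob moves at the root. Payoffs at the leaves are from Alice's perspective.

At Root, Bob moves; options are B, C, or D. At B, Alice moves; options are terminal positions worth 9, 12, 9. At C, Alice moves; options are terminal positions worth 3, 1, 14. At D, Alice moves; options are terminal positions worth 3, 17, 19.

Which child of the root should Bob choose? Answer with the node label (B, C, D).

B (Alice): max(9, 12, 9) = 12
C (Alice): max(3, 1, 14) = 14
D (Alice): max(3, 17, 19) = 19
Root (Bob): min(12, 14, 19) = 12
Bob picks the child with the lowest value: B (value 12).

B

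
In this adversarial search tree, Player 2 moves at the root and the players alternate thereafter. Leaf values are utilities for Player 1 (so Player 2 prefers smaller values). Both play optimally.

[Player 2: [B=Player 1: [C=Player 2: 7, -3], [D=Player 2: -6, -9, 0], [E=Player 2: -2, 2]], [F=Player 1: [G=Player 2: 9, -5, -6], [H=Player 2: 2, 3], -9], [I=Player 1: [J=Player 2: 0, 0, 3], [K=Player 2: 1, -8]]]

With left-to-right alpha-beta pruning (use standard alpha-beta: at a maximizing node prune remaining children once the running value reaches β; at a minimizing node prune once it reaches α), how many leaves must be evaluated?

13

C [α=-∞,β=+∞]: v=-3
D [α=-3,β=+∞]: v=-6 after child 1 ≤ α → α-cutoff, skip 2
E [α=-3,β=+∞]: v=-2
B [α=-∞,β=+∞]: v=-2
G [α=-∞,β=-2]: v=-6
H [α=-6,β=-2]: v=2
F [α=-∞,β=-2]: v=2 after child 2 ≥ β → β-cutoff, skip 1
J [α=-∞,β=-2]: v=0
I [α=-∞,β=-2]: v=0 after child 1 ≥ β → β-cutoff, skip 1
Root [α=-∞,β=+∞]: v=-2
Leaves evaluated: 13 of 18.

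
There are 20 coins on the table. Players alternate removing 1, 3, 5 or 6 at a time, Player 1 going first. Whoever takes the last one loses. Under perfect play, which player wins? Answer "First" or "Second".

First

W/L table (W = player to move can force a win):
i:   0  1  2  3  4  5  6  7  8  9 10 11 12 13 14 15 16 17 18 19 20
     W  L  W  L  W  L  W  W  W  W  W  W  L  W  L  W  L  W  W  W  W
Position 20 is W, so the first player wins.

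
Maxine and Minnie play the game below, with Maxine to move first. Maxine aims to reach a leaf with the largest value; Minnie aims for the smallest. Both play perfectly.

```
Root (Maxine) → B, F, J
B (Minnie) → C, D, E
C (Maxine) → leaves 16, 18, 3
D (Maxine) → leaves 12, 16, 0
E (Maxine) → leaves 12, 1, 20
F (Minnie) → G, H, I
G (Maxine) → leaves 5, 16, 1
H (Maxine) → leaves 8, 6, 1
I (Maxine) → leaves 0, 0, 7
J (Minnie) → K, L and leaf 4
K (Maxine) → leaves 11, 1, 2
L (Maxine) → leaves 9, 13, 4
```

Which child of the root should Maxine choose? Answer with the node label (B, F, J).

C (Maxine): max(16, 18, 3) = 18
D (Maxine): max(12, 16, 0) = 16
E (Maxine): max(12, 1, 20) = 20
B (Minnie): min(18, 16, 20) = 16
G (Maxine): max(5, 16, 1) = 16
H (Maxine): max(8, 6, 1) = 8
I (Maxine): max(0, 0, 7) = 7
F (Minnie): min(16, 8, 7) = 7
K (Maxine): max(11, 1, 2) = 11
L (Maxine): max(9, 13, 4) = 13
J (Minnie): min(11, 13, 4) = 4
Root (Maxine): max(16, 7, 4) = 16
Maxine picks the child with the highest value: B (value 16).

B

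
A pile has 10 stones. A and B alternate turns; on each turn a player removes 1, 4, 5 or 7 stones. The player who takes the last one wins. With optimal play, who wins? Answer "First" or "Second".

i:   0  1  2  3  4  5  6  7  8  9 10
     L  W  L  W  W  W  W  W  L  W  L
Position 10 is L, so the second player wins.

Second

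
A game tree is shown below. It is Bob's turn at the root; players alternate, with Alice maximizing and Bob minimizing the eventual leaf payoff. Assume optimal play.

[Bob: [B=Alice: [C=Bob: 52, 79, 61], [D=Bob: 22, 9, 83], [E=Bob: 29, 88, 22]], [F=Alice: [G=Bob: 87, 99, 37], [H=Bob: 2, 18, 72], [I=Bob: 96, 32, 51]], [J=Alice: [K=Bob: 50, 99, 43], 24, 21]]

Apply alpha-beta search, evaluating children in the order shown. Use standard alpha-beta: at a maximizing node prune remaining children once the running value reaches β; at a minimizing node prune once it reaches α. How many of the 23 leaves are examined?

C [α=-∞,β=+∞]: v=52
D [α=52,β=+∞]: v=22 after child 1 ≤ α → α-cutoff, skip 2
E [α=52,β=+∞]: v=29 after child 1 ≤ α → α-cutoff, skip 2
B [α=-∞,β=+∞]: v=52
G [α=-∞,β=52]: v=37
H [α=37,β=52]: v=2 after child 1 ≤ α → α-cutoff, skip 2
I [α=37,β=52]: v=32 after child 2 ≤ α → α-cutoff, skip 1
F [α=-∞,β=52]: v=37
K [α=-∞,β=37]: v=43
J [α=-∞,β=37]: v=43 after child 1 ≥ β → β-cutoff, skip 2
Root [α=-∞,β=+∞]: v=37
Leaves evaluated: 14 of 23.

14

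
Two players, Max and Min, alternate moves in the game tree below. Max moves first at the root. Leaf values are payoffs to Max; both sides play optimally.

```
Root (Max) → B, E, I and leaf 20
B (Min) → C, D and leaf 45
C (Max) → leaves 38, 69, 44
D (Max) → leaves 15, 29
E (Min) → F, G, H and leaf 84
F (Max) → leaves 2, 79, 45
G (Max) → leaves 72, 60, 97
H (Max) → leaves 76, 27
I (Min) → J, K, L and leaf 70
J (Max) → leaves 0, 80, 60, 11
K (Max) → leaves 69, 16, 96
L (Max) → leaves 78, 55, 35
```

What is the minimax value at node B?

C: max(38, 69, 44) = 69
D: max(15, 29) = 29
B: min(69, 29, 45) = 29

29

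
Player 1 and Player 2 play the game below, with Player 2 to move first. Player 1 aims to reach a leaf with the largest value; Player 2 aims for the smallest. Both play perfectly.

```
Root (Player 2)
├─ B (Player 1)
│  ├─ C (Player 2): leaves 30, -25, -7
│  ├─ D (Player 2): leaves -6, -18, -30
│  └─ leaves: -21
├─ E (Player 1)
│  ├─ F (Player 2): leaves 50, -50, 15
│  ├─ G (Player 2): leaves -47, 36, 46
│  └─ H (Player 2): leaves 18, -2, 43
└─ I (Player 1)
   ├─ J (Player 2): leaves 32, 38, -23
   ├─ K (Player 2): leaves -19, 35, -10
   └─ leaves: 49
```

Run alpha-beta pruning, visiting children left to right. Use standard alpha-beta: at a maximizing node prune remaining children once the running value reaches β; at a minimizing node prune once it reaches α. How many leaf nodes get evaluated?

22

C [α=-∞,β=+∞]: v=-25
D [α=-25,β=+∞]: v=-30
B [α=-∞,β=+∞]: v=-21
F [α=-∞,β=-21]: v=-50
G [α=-50,β=-21]: v=-47
H [α=-47,β=-21]: v=-2
E [α=-∞,β=-21]: v=-2
J [α=-∞,β=-21]: v=-23
K [α=-23,β=-21]: v=-19
I [α=-∞,β=-21]: v=-19 after child 2 ≥ β → β-cutoff, skip 1
Root [α=-∞,β=+∞]: v=-21
Leaves evaluated: 22 of 23.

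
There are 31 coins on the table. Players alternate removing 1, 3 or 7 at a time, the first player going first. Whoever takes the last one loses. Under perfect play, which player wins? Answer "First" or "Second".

i:   0  1  2  3  4  5  6  7  8  9 10 11 12 13 14 15 16 17 18 19 20 21 22 23 24 25 26 27 28 29 30 31
     W  L  W  L  W  L  W  L  W  L  W  L  W  L  W  L  W  L  W  L  W  L  W  L  W  L  W  L  W  L  W  L
Position 31 is L, so the second player wins.

Second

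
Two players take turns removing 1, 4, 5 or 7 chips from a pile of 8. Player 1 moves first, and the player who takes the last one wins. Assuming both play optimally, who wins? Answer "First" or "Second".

i:   0  1  2  3  4  5  6  7  8
     L  W  L  W  W  W  W  W  L
Position 8 is L, so the second player wins.

Second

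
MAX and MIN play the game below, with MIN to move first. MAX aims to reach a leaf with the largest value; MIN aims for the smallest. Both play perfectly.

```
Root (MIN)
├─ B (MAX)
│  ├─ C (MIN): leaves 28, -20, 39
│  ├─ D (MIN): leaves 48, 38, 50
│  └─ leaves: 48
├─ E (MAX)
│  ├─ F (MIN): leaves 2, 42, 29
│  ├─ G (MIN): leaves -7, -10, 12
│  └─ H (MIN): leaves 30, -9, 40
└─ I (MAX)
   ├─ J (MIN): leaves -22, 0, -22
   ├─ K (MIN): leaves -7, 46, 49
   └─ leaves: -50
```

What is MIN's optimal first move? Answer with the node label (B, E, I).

I

C (MIN): min(28, -20, 39) = -20
D (MIN): min(48, 38, 50) = 38
B (MAX): max(-20, 38, 48) = 48
F (MIN): min(2, 42, 29) = 2
G (MIN): min(-7, -10, 12) = -10
H (MIN): min(30, -9, 40) = -9
E (MAX): max(2, -10, -9) = 2
J (MIN): min(-22, 0, -22) = -22
K (MIN): min(-7, 46, 49) = -7
I (MAX): max(-22, -7, -50) = -7
Root (MIN): min(48, 2, -7) = -7
MIN picks the child with the lowest value: I (value -7).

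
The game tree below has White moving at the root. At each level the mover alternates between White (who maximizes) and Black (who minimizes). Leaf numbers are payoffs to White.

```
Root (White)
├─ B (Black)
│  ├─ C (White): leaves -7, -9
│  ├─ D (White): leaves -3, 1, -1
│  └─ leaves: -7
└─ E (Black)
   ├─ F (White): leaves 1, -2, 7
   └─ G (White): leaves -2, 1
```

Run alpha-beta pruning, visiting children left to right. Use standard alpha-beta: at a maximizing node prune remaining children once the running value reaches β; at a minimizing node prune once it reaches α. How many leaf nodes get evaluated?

9

C [α=-∞,β=+∞]: v=-7
D [α=-∞,β=-7]: v=-3 after child 1 ≥ β → β-cutoff, skip 2
B [α=-∞,β=+∞]: v=-7
F [α=-7,β=+∞]: v=7
G [α=-7,β=7]: v=1
E [α=-7,β=+∞]: v=1
Root [α=-∞,β=+∞]: v=1
Leaves evaluated: 9 of 11.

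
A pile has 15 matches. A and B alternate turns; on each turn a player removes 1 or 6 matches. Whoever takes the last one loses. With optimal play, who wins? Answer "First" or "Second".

Second

W/L table (W = player to move can force a win):
i:   0  1  2  3  4  5  6  7  8  9 10 11 12 13 14 15
     W  L  W  L  W  L  W  W  L  W  L  W  L  W  W  L
Position 15 is L, so the second player wins.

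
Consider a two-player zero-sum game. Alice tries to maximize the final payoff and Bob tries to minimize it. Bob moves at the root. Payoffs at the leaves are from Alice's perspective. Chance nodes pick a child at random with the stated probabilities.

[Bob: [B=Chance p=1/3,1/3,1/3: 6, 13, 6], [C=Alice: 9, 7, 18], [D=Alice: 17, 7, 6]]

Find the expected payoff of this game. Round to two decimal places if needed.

B (Chance): 1/3·6 + 1/3·13 + 1/3·6 = 8.33
C (Alice): max(9, 7, 18) = 18
D (Alice): max(17, 7, 6) = 17
Root (Bob): min(8.33, 18, 17) = 8.33

8.33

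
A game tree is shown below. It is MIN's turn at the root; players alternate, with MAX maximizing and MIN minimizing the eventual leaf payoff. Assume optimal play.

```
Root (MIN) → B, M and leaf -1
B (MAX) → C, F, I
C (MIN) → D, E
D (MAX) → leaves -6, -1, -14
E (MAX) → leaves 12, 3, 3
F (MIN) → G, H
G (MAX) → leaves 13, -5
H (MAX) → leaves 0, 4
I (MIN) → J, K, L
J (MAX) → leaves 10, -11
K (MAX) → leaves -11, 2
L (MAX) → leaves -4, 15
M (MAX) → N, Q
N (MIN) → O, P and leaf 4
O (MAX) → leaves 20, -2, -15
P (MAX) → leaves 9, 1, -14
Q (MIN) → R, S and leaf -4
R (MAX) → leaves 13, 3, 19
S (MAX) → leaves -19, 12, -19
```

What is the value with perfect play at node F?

4

G: max(13, -5) = 13
H: max(0, 4) = 4
F: min(13, 4) = 4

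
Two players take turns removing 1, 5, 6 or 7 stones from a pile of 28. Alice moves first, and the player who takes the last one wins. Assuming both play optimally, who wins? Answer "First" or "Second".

W/L table (W = player to move can force a win):
i:   0  1  2  3  4  5  6  7  8  9 10 11 12 13 14 15 16 17 18 19 20 21 22 23 24 25 26 27 28
     L  W  L  W  L  W  W  W  W  W  W  W  L  W  L  W  L  W  W  W  W  W  W  W  L  W  L  W  L
Position 28 is L, so the second player wins.

Second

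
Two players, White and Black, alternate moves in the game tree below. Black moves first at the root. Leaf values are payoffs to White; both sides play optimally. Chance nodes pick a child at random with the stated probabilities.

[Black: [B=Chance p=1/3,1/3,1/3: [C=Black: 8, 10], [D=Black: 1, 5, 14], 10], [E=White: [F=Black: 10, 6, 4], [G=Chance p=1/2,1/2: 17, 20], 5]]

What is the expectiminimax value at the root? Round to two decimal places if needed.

C (Black): min(8, 10) = 8
D (Black): min(1, 5, 14) = 1
B (Chance): 1/3·8 + 1/3·1 + 1/3·10 = 6.33
F (Black): min(10, 6, 4) = 4
G (Chance): 1/2·17 + 1/2·20 = 18.5
E (White): max(4, 18.5, 5) = 18.5
Root (Black): min(6.33, 18.5) = 6.33

6.33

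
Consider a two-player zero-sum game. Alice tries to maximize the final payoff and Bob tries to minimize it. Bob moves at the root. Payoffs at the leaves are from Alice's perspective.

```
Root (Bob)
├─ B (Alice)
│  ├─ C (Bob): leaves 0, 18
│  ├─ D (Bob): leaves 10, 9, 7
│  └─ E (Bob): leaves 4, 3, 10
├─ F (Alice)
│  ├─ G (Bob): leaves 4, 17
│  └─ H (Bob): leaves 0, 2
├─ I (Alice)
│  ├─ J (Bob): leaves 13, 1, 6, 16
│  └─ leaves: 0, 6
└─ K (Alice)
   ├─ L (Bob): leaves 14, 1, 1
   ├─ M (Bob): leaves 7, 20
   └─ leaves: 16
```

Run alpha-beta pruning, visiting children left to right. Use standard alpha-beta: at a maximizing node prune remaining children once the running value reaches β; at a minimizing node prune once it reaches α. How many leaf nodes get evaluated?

20

C [α=-∞,β=+∞]: v=0
D [α=0,β=+∞]: v=7
E [α=7,β=+∞]: v=4 after child 1 ≤ α → α-cutoff, skip 2
B [α=-∞,β=+∞]: v=7
G [α=-∞,β=7]: v=4
H [α=4,β=7]: v=0 after child 1 ≤ α → α-cutoff, skip 1
F [α=-∞,β=7]: v=4
J [α=-∞,β=4]: v=1
I [α=-∞,β=4]: v=6
L [α=-∞,β=4]: v=1
M [α=1,β=4]: v=7
K [α=-∞,β=4]: v=7 after child 2 ≥ β → β-cutoff, skip 1
Root [α=-∞,β=+∞]: v=4
Leaves evaluated: 20 of 24.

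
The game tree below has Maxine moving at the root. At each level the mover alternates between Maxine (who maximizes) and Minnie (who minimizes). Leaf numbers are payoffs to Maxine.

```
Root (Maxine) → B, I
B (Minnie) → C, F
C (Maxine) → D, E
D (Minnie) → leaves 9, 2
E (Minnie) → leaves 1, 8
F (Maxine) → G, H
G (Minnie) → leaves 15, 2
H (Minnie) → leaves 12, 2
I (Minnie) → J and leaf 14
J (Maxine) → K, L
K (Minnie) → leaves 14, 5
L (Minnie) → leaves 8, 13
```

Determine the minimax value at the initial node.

D (Minnie): min(9, 2) = 2
E (Minnie): min(1, 8) = 1
C (Maxine): max(2, 1) = 2
G (Minnie): min(15, 2) = 2
H (Minnie): min(12, 2) = 2
F (Maxine): max(2, 2) = 2
B (Minnie): min(2, 2) = 2
K (Minnie): min(14, 5) = 5
L (Minnie): min(8, 13) = 8
J (Maxine): max(5, 8) = 8
I (Minnie): min(8, 14) = 8
Root (Maxine): max(2, 8) = 8

8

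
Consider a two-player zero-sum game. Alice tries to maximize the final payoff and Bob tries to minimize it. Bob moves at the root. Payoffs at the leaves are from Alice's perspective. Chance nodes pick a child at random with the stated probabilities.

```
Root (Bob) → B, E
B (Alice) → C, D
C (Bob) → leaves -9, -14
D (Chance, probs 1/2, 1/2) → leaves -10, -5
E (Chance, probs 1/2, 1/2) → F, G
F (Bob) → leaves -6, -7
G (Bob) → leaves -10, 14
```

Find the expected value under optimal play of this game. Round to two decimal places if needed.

-8.5

C (Bob): min(-9, -14) = -14
D (Chance): 1/2·-10 + 1/2·-5 = -7.5
B (Alice): max(-14, -7.5) = -7.5
F (Bob): min(-6, -7) = -7
G (Bob): min(-10, 14) = -10
E (Chance): 1/2·-7 + 1/2·-10 = -8.5
Root (Bob): min(-7.5, -8.5) = -8.5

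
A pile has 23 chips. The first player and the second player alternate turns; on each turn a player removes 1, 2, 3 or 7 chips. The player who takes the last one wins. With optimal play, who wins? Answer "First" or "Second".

First

W/L table (W = player to move can force a win):
i:   0  1  2  3  4  5  6  7  8  9 10 11 12 13 14 15 16 17 18 19 20 21 22 23
     L  W  W  W  L  W  W  W  L  W  W  W  L  W  W  W  L  W  W  W  L  W  W  W
Position 23 is W, so the first player wins.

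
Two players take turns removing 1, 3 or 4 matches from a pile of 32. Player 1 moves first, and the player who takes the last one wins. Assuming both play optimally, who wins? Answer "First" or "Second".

First

i:   0  1  2  3  4  5  6  7  8  9 10 11 12 13 14 15 16 17 18 19 20 21 22 23 24 25 26 27 28 29 30 31 32
     L  W  L  W  W  W  W  L  W  L  W  W  W  W  L  W  L  W  W  W  W  L  W  L  W  W  W  W  L  W  L  W  W
Position 32 is W, so the first player wins.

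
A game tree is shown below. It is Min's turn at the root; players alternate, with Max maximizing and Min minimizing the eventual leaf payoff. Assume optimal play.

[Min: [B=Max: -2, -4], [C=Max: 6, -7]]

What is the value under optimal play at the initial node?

-2

B (Max): max(-2, -4) = -2
C (Max): max(6, -7) = 6
Root (Min): min(-2, 6) = -2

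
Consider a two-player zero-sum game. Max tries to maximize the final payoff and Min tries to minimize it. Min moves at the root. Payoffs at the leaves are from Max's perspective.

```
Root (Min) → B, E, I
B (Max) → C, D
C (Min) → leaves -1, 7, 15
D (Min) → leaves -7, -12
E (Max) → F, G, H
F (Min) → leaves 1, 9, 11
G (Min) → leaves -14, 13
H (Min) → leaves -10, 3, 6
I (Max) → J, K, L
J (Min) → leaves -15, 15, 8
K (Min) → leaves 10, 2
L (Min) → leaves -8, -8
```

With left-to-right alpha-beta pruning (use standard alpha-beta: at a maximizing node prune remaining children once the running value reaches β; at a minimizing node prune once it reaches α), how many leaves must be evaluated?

C [α=-∞,β=+∞]: v=-1
D [α=-1,β=+∞]: v=-7 after child 1 ≤ α → α-cutoff, skip 1
B [α=-∞,β=+∞]: v=-1
F [α=-∞,β=-1]: v=1
E [α=-∞,β=-1]: v=1 after child 1 ≥ β → β-cutoff, skip 2
J [α=-∞,β=-1]: v=-15
K [α=-15,β=-1]: v=2
I [α=-∞,β=-1]: v=2 after child 2 ≥ β → β-cutoff, skip 1
Root [α=-∞,β=+∞]: v=-1
Leaves evaluated: 12 of 20.

12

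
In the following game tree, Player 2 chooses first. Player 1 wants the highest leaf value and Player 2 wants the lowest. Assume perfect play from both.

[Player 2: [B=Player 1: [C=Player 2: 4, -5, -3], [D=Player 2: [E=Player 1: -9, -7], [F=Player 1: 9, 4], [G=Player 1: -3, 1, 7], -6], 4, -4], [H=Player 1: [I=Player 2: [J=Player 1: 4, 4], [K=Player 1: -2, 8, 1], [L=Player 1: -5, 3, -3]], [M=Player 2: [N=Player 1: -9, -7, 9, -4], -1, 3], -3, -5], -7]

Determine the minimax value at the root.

-7

C (Player 2): min(4, -5, -3) = -5
E (Player 1): max(-9, -7) = -7
F (Player 1): max(9, 4) = 9
G (Player 1): max(-3, 1, 7) = 7
D (Player 2): min(-7, 9, 7, -6) = -7
B (Player 1): max(-5, -7, 4, -4) = 4
J (Player 1): max(4, 4) = 4
K (Player 1): max(-2, 8, 1) = 8
L (Player 1): max(-5, 3, -3) = 3
I (Player 2): min(4, 8, 3) = 3
N (Player 1): max(-9, -7, 9, -4) = 9
M (Player 2): min(9, -1, 3) = -1
H (Player 1): max(3, -1, -3, -5) = 3
Root (Player 2): min(4, 3, -7) = -7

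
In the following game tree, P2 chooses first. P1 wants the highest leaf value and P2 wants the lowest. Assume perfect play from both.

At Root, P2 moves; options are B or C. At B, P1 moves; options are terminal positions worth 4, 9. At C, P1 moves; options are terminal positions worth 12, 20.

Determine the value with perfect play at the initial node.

9

B (P1): max(4, 9) = 9
C (P1): max(12, 20) = 20
Root (P2): min(9, 20) = 9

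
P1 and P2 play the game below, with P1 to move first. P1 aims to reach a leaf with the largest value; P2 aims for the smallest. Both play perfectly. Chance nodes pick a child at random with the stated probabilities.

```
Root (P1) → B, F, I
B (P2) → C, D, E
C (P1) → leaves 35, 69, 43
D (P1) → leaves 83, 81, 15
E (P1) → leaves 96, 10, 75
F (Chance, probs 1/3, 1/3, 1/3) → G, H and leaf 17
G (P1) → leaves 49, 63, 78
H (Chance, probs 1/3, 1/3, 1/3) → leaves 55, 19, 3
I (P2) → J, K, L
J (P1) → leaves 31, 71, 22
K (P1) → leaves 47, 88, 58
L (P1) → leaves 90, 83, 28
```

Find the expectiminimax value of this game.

C (P1): max(35, 69, 43) = 69
D (P1): max(83, 81, 15) = 83
E (P1): max(96, 10, 75) = 96
B (P2): min(69, 83, 96) = 69
G (P1): max(49, 63, 78) = 78
H (Chance): 1/3·55 + 1/3·19 + 1/3·3 = 25.67
F (Chance): 1/3·78 + 1/3·25.67 + 1/3·17 = 40.22
J (P1): max(31, 71, 22) = 71
K (P1): max(47, 88, 58) = 88
L (P1): max(90, 83, 28) = 90
I (P2): min(71, 88, 90) = 71
Root (P1): max(69, 40.22, 71) = 71

71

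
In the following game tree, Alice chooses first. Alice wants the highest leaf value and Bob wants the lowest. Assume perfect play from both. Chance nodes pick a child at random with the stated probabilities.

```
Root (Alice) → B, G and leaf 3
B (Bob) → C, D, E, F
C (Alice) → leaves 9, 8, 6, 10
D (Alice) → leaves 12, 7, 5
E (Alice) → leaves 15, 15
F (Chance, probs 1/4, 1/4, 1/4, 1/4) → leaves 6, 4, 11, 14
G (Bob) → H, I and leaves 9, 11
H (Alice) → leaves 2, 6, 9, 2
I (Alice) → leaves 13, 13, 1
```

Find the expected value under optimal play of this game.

9

C (Alice): max(9, 8, 6, 10) = 10
D (Alice): max(12, 7, 5) = 12
E (Alice): max(15, 15) = 15
F (Chance): 1/4·6 + 1/4·4 + 1/4·11 + 1/4·14 = 8.75
B (Bob): min(10, 12, 15, 8.75) = 8.75
H (Alice): max(2, 6, 9, 2) = 9
I (Alice): max(13, 13, 1) = 13
G (Bob): min(9, 13, 9, 11) = 9
Root (Alice): max(8.75, 9, 3) = 9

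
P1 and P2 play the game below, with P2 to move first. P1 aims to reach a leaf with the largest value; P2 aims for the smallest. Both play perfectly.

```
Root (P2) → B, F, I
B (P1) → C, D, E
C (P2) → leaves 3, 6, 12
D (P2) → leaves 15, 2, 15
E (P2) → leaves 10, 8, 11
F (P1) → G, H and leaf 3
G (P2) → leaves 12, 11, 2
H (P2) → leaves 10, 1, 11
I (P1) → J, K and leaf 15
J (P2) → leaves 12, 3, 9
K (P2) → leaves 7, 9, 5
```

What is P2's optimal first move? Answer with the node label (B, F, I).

C (P2): min(3, 6, 12) = 3
D (P2): min(15, 2, 15) = 2
E (P2): min(10, 8, 11) = 8
B (P1): max(3, 2, 8) = 8
G (P2): min(12, 11, 2) = 2
H (P2): min(10, 1, 11) = 1
F (P1): max(2, 1, 3) = 3
J (P2): min(12, 3, 9) = 3
K (P2): min(7, 9, 5) = 5
I (P1): max(3, 5, 15) = 15
Root (P2): min(8, 3, 15) = 3
P2 picks the child with the lowest value: F (value 3).

F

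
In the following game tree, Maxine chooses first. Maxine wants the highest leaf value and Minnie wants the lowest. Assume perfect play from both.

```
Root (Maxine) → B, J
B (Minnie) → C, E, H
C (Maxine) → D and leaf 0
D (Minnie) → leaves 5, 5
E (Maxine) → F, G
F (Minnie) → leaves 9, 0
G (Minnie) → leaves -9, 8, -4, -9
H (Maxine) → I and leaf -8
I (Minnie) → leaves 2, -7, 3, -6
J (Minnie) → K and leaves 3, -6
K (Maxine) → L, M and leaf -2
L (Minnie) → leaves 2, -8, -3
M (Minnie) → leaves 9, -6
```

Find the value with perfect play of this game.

-6

D (Minnie): min(5, 5) = 5
C (Maxine): max(5, 0) = 5
F (Minnie): min(9, 0) = 0
G (Minnie): min(-9, 8, -4, -9) = -9
E (Maxine): max(0, -9) = 0
I (Minnie): min(2, -7, 3, -6) = -7
H (Maxine): max(-7, -8) = -7
B (Minnie): min(5, 0, -7) = -7
L (Minnie): min(2, -8, -3) = -8
M (Minnie): min(9, -6) = -6
K (Maxine): max(-8, -6, -2) = -2
J (Minnie): min(-2, 3, -6) = -6
Root (Maxine): max(-7, -6) = -6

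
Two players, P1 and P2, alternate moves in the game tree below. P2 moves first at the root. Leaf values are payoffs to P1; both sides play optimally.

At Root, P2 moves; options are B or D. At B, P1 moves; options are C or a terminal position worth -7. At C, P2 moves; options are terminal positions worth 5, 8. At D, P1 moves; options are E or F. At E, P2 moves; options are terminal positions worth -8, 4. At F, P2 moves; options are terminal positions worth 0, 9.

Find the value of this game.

0

C (P2): min(5, 8) = 5
B (P1): max(5, -7) = 5
E (P2): min(-8, 4) = -8
F (P2): min(0, 9) = 0
D (P1): max(-8, 0) = 0
Root (P2): min(5, 0) = 0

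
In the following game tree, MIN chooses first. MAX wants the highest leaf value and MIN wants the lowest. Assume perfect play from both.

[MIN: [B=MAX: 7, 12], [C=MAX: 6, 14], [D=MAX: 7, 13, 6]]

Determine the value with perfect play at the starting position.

12

B (MAX): max(7, 12) = 12
C (MAX): max(6, 14) = 14
D (MAX): max(7, 13, 6) = 13
Root (MIN): min(12, 14, 13) = 12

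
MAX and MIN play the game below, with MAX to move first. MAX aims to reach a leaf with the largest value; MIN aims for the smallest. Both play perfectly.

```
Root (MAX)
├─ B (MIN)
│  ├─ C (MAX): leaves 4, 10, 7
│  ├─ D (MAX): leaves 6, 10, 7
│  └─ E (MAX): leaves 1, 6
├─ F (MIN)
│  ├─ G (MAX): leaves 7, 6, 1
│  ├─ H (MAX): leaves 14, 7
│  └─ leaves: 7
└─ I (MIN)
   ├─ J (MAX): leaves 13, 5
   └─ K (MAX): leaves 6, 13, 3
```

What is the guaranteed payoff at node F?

7

G: max(7, 6, 1) = 7
H: max(14, 7) = 14
F: min(7, 14, 7) = 7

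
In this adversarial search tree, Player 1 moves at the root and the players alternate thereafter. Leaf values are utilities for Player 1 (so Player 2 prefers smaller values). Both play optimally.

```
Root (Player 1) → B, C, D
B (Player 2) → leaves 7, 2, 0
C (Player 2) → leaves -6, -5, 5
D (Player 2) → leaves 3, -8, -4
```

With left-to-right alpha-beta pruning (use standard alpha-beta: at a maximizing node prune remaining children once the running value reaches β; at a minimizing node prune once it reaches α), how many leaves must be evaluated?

B [α=-∞,β=+∞]: v=0
C [α=0,β=+∞]: v=-6 after child 1 ≤ α → α-cutoff, skip 2
D [α=0,β=+∞]: v=-8 after child 2 ≤ α → α-cutoff, skip 1
Root [α=-∞,β=+∞]: v=0
Leaves evaluated: 6 of 9.

6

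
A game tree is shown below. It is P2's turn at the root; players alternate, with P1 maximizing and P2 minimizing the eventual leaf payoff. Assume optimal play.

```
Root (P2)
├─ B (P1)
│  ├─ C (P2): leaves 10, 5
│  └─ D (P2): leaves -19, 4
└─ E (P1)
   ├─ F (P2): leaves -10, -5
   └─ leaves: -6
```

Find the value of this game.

C (P2): min(10, 5) = 5
D (P2): min(-19, 4) = -19
B (P1): max(5, -19) = 5
F (P2): min(-10, -5) = -10
E (P1): max(-10, -6) = -6
Root (P2): min(5, -6) = -6

-6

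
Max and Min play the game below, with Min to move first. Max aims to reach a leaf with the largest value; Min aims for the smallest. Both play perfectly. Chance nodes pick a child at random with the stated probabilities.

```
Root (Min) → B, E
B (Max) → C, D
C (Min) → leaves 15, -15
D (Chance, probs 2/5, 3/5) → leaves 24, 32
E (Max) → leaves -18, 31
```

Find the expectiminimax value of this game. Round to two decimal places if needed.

C (Min): min(15, -15) = -15
D (Chance): 2/5·24 + 3/5·32 = 28.8
B (Max): max(-15, 28.8) = 28.8
E (Max): max(-18, 31) = 31
Root (Min): min(28.8, 31) = 28.8

28.8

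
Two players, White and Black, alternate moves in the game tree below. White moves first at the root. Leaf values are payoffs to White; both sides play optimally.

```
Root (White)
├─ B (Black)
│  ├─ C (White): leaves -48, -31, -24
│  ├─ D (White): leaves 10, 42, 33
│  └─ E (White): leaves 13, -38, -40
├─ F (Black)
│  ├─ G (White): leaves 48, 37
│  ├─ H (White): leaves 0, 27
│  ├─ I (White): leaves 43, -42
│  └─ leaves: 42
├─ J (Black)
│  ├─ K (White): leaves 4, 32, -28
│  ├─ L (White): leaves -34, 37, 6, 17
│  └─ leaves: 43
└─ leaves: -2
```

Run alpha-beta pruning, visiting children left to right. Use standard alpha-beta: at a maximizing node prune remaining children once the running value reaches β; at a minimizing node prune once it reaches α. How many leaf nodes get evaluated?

C [α=-∞,β=+∞]: v=-24
D [α=-∞,β=-24]: v=10 after child 1 ≥ β → β-cutoff, skip 2
E [α=-∞,β=-24]: v=13 after child 1 ≥ β → β-cutoff, skip 2
B [α=-∞,β=+∞]: v=-24
G [α=-24,β=+∞]: v=48
H [α=-24,β=48]: v=27
I [α=-24,β=27]: v=43 after child 1 ≥ β → β-cutoff, skip 1
F [α=-24,β=+∞]: v=27
K [α=27,β=+∞]: v=32
L [α=27,β=32]: v=37 after child 2 ≥ β → β-cutoff, skip 2
J [α=27,β=+∞]: v=32
Root [α=-∞,β=+∞]: v=32
Leaves evaluated: 18 of 25.

18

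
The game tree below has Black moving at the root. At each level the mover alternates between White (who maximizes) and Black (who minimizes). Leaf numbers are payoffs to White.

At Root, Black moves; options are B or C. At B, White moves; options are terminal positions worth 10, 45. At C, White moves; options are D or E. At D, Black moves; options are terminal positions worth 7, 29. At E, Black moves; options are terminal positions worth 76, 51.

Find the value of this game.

45

B (White): max(10, 45) = 45
D (Black): min(7, 29) = 7
E (Black): min(76, 51) = 51
C (White): max(7, 51) = 51
Root (Black): min(45, 51) = 45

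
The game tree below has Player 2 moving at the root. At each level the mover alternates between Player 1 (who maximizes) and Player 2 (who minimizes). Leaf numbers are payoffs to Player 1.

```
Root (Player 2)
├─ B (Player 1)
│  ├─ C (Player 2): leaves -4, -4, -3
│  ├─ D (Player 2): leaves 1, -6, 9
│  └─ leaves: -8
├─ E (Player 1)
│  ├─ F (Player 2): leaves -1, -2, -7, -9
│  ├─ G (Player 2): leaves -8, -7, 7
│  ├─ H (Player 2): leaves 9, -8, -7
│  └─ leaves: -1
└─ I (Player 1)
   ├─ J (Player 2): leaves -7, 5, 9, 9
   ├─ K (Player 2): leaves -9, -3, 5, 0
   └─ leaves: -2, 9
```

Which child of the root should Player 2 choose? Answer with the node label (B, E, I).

B

C (Player 2): min(-4, -4, -3) = -4
D (Player 2): min(1, -6, 9) = -6
B (Player 1): max(-4, -6, -8) = -4
F (Player 2): min(-1, -2, -7, -9) = -9
G (Player 2): min(-8, -7, 7) = -8
H (Player 2): min(9, -8, -7) = -8
E (Player 1): max(-9, -8, -8, -1) = -1
J (Player 2): min(-7, 5, 9, 9) = -7
K (Player 2): min(-9, -3, 5, 0) = -9
I (Player 1): max(-7, -9, -2, 9) = 9
Root (Player 2): min(-4, -1, 9) = -4
Player 2 picks the child with the lowest value: B (value -4).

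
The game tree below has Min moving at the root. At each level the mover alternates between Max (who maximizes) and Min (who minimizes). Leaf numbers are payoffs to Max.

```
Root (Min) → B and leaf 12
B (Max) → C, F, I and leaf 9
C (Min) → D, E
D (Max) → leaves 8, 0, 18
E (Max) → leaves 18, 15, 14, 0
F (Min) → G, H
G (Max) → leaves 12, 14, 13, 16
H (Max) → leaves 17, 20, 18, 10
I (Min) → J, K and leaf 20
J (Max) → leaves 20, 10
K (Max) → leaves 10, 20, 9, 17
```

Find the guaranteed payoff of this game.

D (Max): max(8, 0, 18) = 18
E (Max): max(18, 15, 14, 0) = 18
C (Min): min(18, 18) = 18
G (Max): max(12, 14, 13, 16) = 16
H (Max): max(17, 20, 18, 10) = 20
F (Min): min(16, 20) = 16
J (Max): max(20, 10) = 20
K (Max): max(10, 20, 9, 17) = 20
I (Min): min(20, 20, 20) = 20
B (Max): max(18, 16, 20, 9) = 20
Root (Min): min(20, 12) = 12

12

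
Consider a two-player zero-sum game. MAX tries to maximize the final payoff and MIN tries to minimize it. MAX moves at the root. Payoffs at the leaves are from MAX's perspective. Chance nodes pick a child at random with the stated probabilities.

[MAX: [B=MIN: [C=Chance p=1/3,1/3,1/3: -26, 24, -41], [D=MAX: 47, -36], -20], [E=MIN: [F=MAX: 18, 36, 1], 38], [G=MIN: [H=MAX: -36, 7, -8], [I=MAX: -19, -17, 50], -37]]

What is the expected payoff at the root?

C (Chance): 1/3·-26 + 1/3·24 + 1/3·-41 = -14.33
D (MAX): max(47, -36) = 47
B (MIN): min(-14.33, 47, -20) = -20
F (MAX): max(18, 36, 1) = 36
E (MIN): min(36, 38) = 36
H (MAX): max(-36, 7, -8) = 7
I (MAX): max(-19, -17, 50) = 50
G (MIN): min(7, 50, -37) = -37
Root (MAX): max(-20, 36, -37) = 36

36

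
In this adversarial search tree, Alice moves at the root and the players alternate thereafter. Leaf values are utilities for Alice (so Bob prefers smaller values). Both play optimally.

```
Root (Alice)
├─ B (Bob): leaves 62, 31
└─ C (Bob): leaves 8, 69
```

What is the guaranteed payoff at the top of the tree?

31

B (Bob): min(62, 31) = 31
C (Bob): min(8, 69) = 8
Root (Alice): max(31, 8) = 31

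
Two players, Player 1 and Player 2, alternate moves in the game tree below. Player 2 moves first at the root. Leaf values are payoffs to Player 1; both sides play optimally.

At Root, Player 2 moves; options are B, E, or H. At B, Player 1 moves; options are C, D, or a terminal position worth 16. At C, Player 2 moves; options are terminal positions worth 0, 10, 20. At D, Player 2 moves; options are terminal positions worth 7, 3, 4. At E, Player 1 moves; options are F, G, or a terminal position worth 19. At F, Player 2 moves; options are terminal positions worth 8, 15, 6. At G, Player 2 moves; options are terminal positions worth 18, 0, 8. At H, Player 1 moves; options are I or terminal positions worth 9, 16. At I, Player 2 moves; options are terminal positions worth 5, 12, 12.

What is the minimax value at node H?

I: min(5, 12, 12) = 5
H: max(5, 9, 16) = 16

16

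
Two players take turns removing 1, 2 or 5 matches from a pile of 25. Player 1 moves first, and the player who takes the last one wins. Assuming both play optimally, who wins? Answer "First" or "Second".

Positions where the player to move wins (W) vs loses (L):
i:   0  1  2  3  4  5  6  7  8  9 10 11 12 13 14 15 16 17 18 19 20 21 22 23 24 25
     L  W  W  L  W  W  L  W  W  L  W  W  L  W  W  L  W  W  L  W  W  L  W  W  L  W
Position 25 is W, so the first player wins.

First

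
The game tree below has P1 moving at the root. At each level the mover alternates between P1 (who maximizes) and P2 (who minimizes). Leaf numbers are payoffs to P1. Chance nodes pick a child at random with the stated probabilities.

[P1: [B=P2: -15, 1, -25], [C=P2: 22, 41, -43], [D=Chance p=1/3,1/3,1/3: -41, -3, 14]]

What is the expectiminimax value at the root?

-10

B (P2): min(-15, 1, -25) = -25
C (P2): min(22, 41, -43) = -43
D (Chance): 1/3·-41 + 1/3·-3 + 1/3·14 = -10
Root (P1): max(-25, -43, -10) = -10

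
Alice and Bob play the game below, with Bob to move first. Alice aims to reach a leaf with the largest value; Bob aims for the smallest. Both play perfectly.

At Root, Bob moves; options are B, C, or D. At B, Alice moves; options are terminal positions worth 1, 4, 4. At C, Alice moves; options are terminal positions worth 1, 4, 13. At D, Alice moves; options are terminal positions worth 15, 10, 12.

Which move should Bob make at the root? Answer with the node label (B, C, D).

B (Alice): max(1, 4, 4) = 4
C (Alice): max(1, 4, 13) = 13
D (Alice): max(15, 10, 12) = 15
Root (Bob): min(4, 13, 15) = 4
Bob picks the child with the lowest value: B (value 4).

B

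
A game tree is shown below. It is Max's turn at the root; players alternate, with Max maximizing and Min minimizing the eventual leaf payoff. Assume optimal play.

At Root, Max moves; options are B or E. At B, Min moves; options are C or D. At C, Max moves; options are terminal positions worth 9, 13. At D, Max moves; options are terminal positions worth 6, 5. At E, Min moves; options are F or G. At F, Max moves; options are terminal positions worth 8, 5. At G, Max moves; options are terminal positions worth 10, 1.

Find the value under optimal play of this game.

8

C (Max): max(9, 13) = 13
D (Max): max(6, 5) = 6
B (Min): min(13, 6) = 6
F (Max): max(8, 5) = 8
G (Max): max(10, 1) = 10
E (Min): min(8, 10) = 8
Root (Max): max(6, 8) = 8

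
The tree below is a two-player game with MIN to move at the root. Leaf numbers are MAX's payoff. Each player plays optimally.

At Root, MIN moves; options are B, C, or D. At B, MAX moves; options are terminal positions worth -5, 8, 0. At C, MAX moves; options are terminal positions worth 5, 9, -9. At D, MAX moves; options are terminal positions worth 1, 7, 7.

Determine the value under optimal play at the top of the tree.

B (MAX): max(-5, 8, 0) = 8
C (MAX): max(5, 9, -9) = 9
D (MAX): max(1, 7, 7) = 7
Root (MIN): min(8, 9, 7) = 7

7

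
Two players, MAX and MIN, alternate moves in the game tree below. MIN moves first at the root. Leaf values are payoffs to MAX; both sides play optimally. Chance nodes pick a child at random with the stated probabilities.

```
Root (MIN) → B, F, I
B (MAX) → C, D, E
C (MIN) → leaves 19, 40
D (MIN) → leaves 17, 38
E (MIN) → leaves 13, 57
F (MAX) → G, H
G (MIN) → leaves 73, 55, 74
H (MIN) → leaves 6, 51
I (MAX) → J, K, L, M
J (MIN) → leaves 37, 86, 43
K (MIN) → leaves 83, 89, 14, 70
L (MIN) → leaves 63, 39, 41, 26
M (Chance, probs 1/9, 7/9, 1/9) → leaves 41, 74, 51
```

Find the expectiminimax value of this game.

19

C (MIN): min(19, 40) = 19
D (MIN): min(17, 38) = 17
E (MIN): min(13, 57) = 13
B (MAX): max(19, 17, 13) = 19
G (MIN): min(73, 55, 74) = 55
H (MIN): min(6, 51) = 6
F (MAX): max(55, 6) = 55
J (MIN): min(37, 86, 43) = 37
K (MIN): min(83, 89, 14, 70) = 14
L (MIN): min(63, 39, 41, 26) = 26
M (Chance): 1/9·41 + 7/9·74 + 1/9·51 = 67.78
I (MAX): max(37, 14, 26, 67.78) = 67.78
Root (MIN): min(19, 55, 67.78) = 19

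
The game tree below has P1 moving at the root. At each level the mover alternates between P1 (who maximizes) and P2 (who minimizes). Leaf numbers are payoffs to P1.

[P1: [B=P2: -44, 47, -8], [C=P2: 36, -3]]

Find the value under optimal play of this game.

B (P2): min(-44, 47, -8) = -44
C (P2): min(36, -3) = -3
Root (P1): max(-44, -3) = -3

-3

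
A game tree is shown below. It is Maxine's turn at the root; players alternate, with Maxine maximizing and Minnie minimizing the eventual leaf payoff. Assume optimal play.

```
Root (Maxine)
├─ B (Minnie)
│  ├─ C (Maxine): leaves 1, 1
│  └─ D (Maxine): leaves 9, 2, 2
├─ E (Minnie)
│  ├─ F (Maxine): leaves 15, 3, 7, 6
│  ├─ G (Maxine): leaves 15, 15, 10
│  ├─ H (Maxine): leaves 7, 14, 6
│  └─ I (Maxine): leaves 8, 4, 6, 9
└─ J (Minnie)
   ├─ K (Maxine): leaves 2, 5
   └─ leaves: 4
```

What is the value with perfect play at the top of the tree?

C (Maxine): max(1, 1) = 1
D (Maxine): max(9, 2, 2) = 9
B (Minnie): min(1, 9) = 1
F (Maxine): max(15, 3, 7, 6) = 15
G (Maxine): max(15, 15, 10) = 15
H (Maxine): max(7, 14, 6) = 14
I (Maxine): max(8, 4, 6, 9) = 9
E (Minnie): min(15, 15, 14, 9) = 9
K (Maxine): max(2, 5) = 5
J (Minnie): min(5, 4) = 4
Root (Maxine): max(1, 9, 4) = 9

9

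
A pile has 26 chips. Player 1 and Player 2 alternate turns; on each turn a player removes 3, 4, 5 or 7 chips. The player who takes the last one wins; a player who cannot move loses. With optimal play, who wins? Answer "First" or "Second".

First

i:   0  1  2  3  4  5  6  7  8  9 10 11 12 13 14 15 16 17 18 19 20 21 22 23 24 25 26
     L  L  L  W  W  W  W  W  W  W  L  L  L  W  W  W  W  W  W  W  L  L  L  W  W  W  W
Position 26 is W, so the first player wins.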